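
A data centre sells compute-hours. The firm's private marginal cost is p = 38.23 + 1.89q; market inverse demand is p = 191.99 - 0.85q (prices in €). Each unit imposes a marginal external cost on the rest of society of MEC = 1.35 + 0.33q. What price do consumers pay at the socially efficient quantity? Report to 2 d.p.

P = €149.79

Social marginal cost = private MC + MEC = 39.58 + 2.22q.
Set SMC = demand: 39.58 + 2.22q = 191.99 - 0.85q → q* = 49.6450.
Consumer price on the demand curve at q*: 191.99 − 0.85×49.6450 = 149.7918.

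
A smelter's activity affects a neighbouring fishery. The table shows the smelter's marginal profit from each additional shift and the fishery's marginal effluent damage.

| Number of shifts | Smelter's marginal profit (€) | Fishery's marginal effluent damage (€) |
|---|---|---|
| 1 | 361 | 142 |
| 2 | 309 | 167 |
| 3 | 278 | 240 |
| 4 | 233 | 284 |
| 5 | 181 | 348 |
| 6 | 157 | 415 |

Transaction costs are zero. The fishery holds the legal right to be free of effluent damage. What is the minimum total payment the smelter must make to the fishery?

Efficient level: marginal profit ≥ marginal effluent damage through level 3, so k* = 3.
With the fishery holding the right, the smelter must at least compensate total damage at k*: 142 + 167 + 240 = 549.

€549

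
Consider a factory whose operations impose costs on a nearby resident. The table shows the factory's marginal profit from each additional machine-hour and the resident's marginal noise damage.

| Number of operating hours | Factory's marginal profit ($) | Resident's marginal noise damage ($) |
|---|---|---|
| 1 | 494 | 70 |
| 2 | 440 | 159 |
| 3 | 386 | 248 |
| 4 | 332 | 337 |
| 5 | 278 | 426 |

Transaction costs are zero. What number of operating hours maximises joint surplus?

Bargaining reaches the level where marginal profit last exceeds marginal noise damage.
That holds through level 3 (386 ≥ 248) but not at 4 (332 < 337).

3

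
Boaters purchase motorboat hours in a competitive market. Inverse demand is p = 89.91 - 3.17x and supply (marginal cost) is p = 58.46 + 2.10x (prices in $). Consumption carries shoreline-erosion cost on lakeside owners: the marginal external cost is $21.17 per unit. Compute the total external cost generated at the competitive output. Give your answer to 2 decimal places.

$126.34

Market equilibrium (private): 58.46 + 2.10x = 89.91 - 3.17x → x_m = 5.9677.
Total external cost = MEC × x_m = 21.17 × 5.9677 = 126.3362.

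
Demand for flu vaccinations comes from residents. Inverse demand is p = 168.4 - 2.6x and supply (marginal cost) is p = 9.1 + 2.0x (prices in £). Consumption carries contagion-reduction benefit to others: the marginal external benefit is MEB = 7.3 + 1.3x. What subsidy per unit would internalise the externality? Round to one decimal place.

subsidy = £72.9 per unit

Social marginal benefit = demand + MEB = 175.7 - 1.3x.
Set SMB = MC: 175.7 - 1.3x = 9.1 + 2.0x → x* = 50.4848.
The Pigouvian subsidy equals MEB at x*: 7.3 + 1.3×50.4848 = 72.9302.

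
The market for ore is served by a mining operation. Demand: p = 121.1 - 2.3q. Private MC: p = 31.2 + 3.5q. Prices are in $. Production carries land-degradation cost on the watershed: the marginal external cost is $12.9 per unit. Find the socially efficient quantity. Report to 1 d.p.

q* = 13.3

Social marginal cost = private MC + MEC = 44.1 + 3.5q.
Set SMC = demand: 44.1 + 3.5q = 121.1 - 2.3q → q* = 13.2759.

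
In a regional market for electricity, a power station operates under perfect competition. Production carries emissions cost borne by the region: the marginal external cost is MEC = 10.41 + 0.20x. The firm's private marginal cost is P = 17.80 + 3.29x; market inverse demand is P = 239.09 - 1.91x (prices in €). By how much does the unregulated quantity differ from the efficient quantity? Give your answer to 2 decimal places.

3.50 units

Market equilibrium (private): 17.80 + 3.29x = 239.09 - 1.91x → x_m = 42.5558.
Social marginal cost = private MC + MEC = 28.21 + 3.49x.
Set SMC = demand: 28.21 + 3.49x = 239.09 - 1.91x → x* = 39.0519.
Gap = |42.5558 − 39.0519| = 3.5039.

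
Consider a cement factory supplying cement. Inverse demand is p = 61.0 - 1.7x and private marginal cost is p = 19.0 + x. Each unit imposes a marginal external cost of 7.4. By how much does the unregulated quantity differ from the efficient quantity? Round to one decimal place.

2.7 units

Market equilibrium (private): 19.0 + x = 61.0 - 1.7x → x_m = 15.5556.
Social marginal cost = private MC + MEC = 26.4 + x.
Set SMC = demand: 26.4 + x = 61.0 - 1.7x → x* = 12.8148.
Gap = |15.5556 − 12.8148| = 2.7408.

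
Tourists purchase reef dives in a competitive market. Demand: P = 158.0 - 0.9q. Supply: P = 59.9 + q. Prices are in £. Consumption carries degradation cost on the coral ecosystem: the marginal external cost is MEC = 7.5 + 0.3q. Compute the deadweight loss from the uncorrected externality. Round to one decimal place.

Market equilibrium (private): 59.9 + q = 158.0 - 0.9q → q_m = 51.6316.
Social marginal benefit = demand − MEC = 150.5 - 1.2q.
Set SMB = MC: 150.5 - 1.2q = 59.9 + q → q* = 41.1818.
Between q* and q_m the wedge MC − SMB runs linearly from 0 to MEC(q_m), so the loss is a triangle.
DWL = ½ × 10.4498 × 22.9895 = 120.1178.

DWL = £120.1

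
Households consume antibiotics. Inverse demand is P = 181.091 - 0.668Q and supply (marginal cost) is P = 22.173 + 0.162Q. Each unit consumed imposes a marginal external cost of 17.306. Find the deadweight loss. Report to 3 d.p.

Market equilibrium (private): 22.173 + 0.162Q = 181.091 - 0.668Q → Q_m = 191.4675.
Social marginal benefit = demand − MEC = 163.785 - 0.668Q.
Set SMB = MC: 163.785 - 0.668Q = 22.173 + 0.162Q → Q* = 170.6169.
The welfare-loss triangle has base |Q_m − Q*| and height MEC(Q_m) (the vertical gap between SMB and MC is zero at Q* and MEC at Q_m).
DWL = ½ × 20.8506 × 17.3060 = 180.4202.

DWL = 180.420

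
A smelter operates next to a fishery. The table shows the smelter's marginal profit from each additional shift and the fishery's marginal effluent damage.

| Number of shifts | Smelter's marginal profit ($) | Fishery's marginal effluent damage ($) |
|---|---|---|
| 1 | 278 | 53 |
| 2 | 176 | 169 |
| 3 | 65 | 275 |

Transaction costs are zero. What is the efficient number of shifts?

Bargaining reaches the level where marginal profit last exceeds marginal effluent damage.
That holds through level 2 (176 ≥ 169) but not at 3 (65 < 275).

2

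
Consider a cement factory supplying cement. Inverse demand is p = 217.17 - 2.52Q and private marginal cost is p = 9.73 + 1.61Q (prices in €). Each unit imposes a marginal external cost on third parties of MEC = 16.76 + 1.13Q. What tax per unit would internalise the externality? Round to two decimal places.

tax = €57.72 per unit

Social marginal cost = private MC + MEC = 26.49 + 2.74Q.
Set SMC = demand: 26.49 + 2.74Q = 217.17 - 2.52Q → Q* = 36.2510.
The Pigouvian tax equals MEC at Q*: 16.76 + 1.13×36.2510 = 57.7236.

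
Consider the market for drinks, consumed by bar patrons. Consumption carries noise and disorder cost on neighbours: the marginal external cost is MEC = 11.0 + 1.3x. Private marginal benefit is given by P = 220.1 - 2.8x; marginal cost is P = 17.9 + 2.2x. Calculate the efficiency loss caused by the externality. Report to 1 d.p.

DWL = 320.7

Market equilibrium (private): 17.9 + 2.2x = 220.1 - 2.8x → x_m = 40.4400.
Social marginal benefit = demand − MEC = 209.1 - 4.1x.
Set SMB = MC: 209.1 - 4.1x = 17.9 + 2.2x → x* = 30.3492.
The welfare-loss triangle has base |x_m − x*| and height MEC(x_m) (the vertical gap between SMB and MC is zero at x* and MEC at x_m).
DWL = ½ × 10.0908 × 63.5720 = 320.7462.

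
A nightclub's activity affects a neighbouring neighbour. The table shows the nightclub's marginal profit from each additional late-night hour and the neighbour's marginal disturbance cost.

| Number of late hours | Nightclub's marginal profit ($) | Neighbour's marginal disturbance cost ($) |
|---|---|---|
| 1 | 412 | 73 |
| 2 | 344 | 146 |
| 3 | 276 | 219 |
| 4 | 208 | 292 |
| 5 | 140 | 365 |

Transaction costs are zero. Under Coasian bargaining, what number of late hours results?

Bargaining reaches the level where marginal profit last exceeds marginal disturbance cost.
That holds through level 3 (276 ≥ 219) but not at 4 (208 < 292).

3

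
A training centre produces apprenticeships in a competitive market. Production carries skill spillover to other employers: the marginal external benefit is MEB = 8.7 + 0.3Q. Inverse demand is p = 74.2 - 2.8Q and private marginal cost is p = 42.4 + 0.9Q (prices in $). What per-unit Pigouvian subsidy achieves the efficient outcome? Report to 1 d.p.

subsidy = $12.3 per unit

Social marginal cost = private MC − MEB = 33.7 + 0.6Q.
Set SMC = demand: 33.7 + 0.6Q = 74.2 - 2.8Q → Q* = 11.9118.
The Pigouvian subsidy equals MEB at Q*: 8.7 + 0.3×11.9118 = 12.2735.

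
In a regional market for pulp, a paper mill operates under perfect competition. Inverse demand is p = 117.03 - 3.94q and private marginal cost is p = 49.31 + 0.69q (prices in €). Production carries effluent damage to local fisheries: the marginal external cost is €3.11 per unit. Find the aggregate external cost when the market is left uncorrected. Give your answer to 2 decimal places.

Market equilibrium (private): 49.31 + 0.69q = 117.03 - 3.94q → q_m = 14.6263.
Total external cost = MEC × q_m = 3.11 × 14.6263 = 45.4878.

€45.49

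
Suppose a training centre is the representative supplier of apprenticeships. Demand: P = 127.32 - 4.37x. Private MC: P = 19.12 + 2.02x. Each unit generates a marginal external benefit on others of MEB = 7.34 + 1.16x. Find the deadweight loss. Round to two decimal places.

Market equilibrium (private): 19.12 + 2.02x = 127.32 - 4.37x → x_m = 16.9327.
Social marginal cost = private MC − MEB = 11.78 + 0.86x.
Set SMC = demand: 11.78 + 0.86x = 127.32 - 4.37x → x* = 22.0918.
Between x* and x_m the wedge demand − SMC runs linearly from 0 to MEB(x_m), so the loss is a triangle.
DWL = ½ × 5.1591 × 26.9819 = 69.6012.

DWL = 69.60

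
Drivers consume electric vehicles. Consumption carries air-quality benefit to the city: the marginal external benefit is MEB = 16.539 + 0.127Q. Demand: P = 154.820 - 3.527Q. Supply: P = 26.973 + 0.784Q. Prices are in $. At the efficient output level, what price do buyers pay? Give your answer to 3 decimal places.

Social marginal benefit = demand + MEB = 171.359 - 3.400Q.
Set SMB = MC: 171.359 - 3.400Q = 26.973 + 0.784Q → Q* = 34.5091.
Consumer price on the demand curve at Q*: 154.820 − 3.527×34.5091 = 33.1064.

P = $33.106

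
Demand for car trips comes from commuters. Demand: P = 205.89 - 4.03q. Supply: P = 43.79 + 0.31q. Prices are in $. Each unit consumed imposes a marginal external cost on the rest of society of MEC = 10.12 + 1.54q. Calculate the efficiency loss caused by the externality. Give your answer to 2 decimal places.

DWL = $389.04

Market equilibrium (private): 43.79 + 0.31q = 205.89 - 4.03q → q_m = 37.3502.
Social marginal benefit = demand − MEC = 195.77 - 5.57q.
Set SMB = MC: 195.77 - 5.57q = 43.79 + 0.31q → q* = 25.8469.
The loss is the area between SMB and MC from q* to q_m; with linear curves that's a triangle of height MEC(q_m).
DWL = ½ × 11.5033 × 67.6394 = 389.0382.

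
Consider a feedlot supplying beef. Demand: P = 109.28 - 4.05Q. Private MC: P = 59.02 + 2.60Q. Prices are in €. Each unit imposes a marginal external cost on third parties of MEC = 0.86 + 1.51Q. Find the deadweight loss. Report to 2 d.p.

DWL = €9.23

Market equilibrium (private): 59.02 + 2.60Q = 109.28 - 4.05Q → Q_m = 7.5579.
Social marginal cost = private MC + MEC = 59.88 + 4.11Q.
Set SMC = demand: 59.88 + 4.11Q = 109.28 - 4.05Q → Q* = 6.0539.
Height of the DWL triangle at Q_m is SMC(Q_m) − demand(Q_m) = MEC(Q_m) = 12.2724.
DWL = ½ × 1.5040 × 12.2724 = 9.2288.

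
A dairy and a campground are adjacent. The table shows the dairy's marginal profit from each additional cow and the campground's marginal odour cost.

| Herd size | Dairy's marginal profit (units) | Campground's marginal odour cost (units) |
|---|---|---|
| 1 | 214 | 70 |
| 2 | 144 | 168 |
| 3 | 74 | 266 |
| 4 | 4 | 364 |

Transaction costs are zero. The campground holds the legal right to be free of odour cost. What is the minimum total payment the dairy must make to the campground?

Efficient level: marginal profit ≥ marginal odour cost through level 1, so k* = 1.
With the campground holding the right, the dairy must at least compensate total damage at k*: 70 = 70.

70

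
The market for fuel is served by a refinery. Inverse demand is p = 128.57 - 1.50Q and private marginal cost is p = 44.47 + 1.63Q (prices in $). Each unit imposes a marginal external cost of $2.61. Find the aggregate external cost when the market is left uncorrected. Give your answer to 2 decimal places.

Market equilibrium (private): 44.47 + 1.63Q = 128.57 - 1.50Q → Q_m = 26.8690.
Total external cost = MEC × Q_m = 2.61 × 26.8690 = 70.1281.

$70.13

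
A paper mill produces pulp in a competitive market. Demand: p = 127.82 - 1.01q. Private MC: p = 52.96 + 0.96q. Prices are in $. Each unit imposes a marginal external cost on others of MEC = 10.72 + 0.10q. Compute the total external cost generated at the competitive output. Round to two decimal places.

$479.56

Market equilibrium (private): 52.96 + 0.96q = 127.82 - 1.01q → q_m = 38.0000.
Total external cost = ∫₀^{q_m} (10.72 + 0.10q) dq = 10.72×38.0000 + ½×0.10×38.0000² = 479.5600.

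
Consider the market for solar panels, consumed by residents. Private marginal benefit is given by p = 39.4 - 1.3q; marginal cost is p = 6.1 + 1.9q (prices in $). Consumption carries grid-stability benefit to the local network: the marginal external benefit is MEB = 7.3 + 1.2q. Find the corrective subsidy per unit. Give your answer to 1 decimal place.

Social marginal benefit = demand + MEB = 46.7 - 0.1q.
Set SMB = MC: 46.7 - 0.1q = 6.1 + 1.9q → q* = 20.3000.
The Pigouvian subsidy equals MEB at q*: 7.3 + 1.2×20.3000 = 31.6600.

subsidy = $31.7 per unit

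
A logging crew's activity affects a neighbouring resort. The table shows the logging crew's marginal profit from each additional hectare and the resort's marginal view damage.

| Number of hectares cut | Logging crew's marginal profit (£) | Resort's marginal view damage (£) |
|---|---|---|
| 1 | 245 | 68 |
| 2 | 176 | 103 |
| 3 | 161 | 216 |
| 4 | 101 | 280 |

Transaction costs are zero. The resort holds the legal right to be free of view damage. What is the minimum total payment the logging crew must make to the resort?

£171

Efficient level: marginal profit ≥ marginal view damage through level 2, so k* = 2.
With the resort holding the right, the logging crew must at least compensate total damage at k*: 68 + 103 = 171.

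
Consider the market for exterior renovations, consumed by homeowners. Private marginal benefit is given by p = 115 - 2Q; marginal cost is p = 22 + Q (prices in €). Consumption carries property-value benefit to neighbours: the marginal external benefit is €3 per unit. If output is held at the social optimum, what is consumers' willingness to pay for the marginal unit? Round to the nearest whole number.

P = €51

Social marginal benefit = demand + MEB = 118 - 2Q.
Set SMB = MC: 118 - 2Q = 22 + Q → Q* = 32.0000.
Consumer price on the demand curve at Q*: 115 − 2×32.0000 = 51.0000.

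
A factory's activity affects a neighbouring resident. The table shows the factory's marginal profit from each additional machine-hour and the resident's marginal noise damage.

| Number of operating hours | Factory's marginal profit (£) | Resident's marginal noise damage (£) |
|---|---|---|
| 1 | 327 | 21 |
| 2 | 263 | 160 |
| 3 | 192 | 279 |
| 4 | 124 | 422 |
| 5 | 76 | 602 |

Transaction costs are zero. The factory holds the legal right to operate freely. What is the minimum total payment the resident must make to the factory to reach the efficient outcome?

Left alone the factory would choose level 5 (marginal profit stays positive).
Efficient level: k* = 2 (marginal profit ≥ marginal noise damage through 2).
The resident must at least cover the factory's forgone profit from cutting 5→2: 192 + 124 + 76 = 392.

£392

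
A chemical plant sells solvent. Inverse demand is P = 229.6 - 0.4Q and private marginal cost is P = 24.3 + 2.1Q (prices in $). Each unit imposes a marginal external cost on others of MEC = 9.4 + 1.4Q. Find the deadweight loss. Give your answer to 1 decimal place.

DWL = $1983.0

Market equilibrium (private): 24.3 + 2.1Q = 229.6 - 0.4Q → Q_m = 82.1200.
Social marginal cost = private MC + MEC = 33.7 + 3.5Q.
Set SMC = demand: 33.7 + 3.5Q = 229.6 - 0.4Q → Q* = 50.2308.
The welfare-loss triangle has base |Q_m − Q*| and height MEC(Q_m) (the vertical gap between SMC and demand is zero at Q* and MEC at Q_m).
DWL = ½ × 31.8892 × 124.3680 = 1982.9980.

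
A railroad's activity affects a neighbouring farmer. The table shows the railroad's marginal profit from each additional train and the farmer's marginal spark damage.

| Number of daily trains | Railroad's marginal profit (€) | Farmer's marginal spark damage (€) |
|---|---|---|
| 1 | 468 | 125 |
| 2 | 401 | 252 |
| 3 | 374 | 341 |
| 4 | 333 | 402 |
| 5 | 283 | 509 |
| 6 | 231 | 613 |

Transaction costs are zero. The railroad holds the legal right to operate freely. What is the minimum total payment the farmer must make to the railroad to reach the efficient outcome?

Left alone the railroad would choose level 6 (marginal profit stays positive).
Efficient level: k* = 3 (marginal profit ≥ marginal spark damage through 3).
The farmer must at least cover the railroad's forgone profit from cutting 6→3: 333 + 283 + 231 = 847.

€847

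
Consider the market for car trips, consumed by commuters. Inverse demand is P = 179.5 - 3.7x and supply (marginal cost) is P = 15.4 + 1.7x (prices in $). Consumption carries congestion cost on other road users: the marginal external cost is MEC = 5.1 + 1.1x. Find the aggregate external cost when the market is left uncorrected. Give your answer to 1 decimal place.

Market equilibrium (private): 15.4 + 1.7x = 179.5 - 3.7x → x_m = 30.3889.
Total external cost = ∫₀^{x_m} (5.1 + 1.1x) dx = 5.1×30.3889 + ½×1.1×30.3889² = 662.9003.

$662.9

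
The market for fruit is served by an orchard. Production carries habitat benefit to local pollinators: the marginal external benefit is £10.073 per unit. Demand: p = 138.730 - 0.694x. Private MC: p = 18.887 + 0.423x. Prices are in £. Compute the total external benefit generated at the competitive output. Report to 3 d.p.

£1080.733

Market equilibrium (private): 18.887 + 0.423x = 138.730 - 0.694x → x_m = 107.2901.
Total external benefit = MEB × x_m = 10.073 × 107.2901 = 1080.7332.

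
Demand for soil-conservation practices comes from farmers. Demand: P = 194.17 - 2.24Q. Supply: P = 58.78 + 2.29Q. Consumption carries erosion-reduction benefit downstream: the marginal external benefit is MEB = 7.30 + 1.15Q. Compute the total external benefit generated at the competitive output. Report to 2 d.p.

731.80

Market equilibrium (private): 58.78 + 2.29Q = 194.17 - 2.24Q → Q_m = 29.8874.
Total external benefit = ∫₀^{Q_m} (7.30 + 1.15Q) dQ = 7.30×29.8874 + ½×1.15×29.8874² = 731.8006.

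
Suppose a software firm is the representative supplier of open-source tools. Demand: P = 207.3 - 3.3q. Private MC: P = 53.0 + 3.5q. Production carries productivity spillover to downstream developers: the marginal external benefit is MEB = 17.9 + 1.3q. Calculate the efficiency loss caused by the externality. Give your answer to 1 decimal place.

DWL = 204.2

Market equilibrium (private): 53.0 + 3.5q = 207.3 - 3.3q → q_m = 22.6912.
Social marginal cost = private MC − MEB = 35.1 + 2.2q.
Set SMC = demand: 35.1 + 2.2q = 207.3 - 3.3q → q* = 31.3091.
The welfare-loss triangle has base |q_m − q*| and height MEB(q_m) (the vertical gap between SMC and demand is zero at q* and MEB at q_m).
DWL = ½ × 8.6179 × 47.3985 = 204.2378.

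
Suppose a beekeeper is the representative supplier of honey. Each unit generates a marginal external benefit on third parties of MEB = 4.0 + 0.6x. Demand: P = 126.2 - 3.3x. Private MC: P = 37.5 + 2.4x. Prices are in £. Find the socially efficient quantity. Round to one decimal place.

x* = 18.2

Social marginal cost = private MC − MEB = 33.5 + 1.8x.
Set SMC = demand: 33.5 + 1.8x = 126.2 - 3.3x → x* = 18.1765.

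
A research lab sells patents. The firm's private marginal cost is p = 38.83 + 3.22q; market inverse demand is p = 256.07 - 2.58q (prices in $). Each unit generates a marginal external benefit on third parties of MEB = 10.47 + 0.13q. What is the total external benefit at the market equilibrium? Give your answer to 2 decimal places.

Market equilibrium (private): 38.83 + 3.22q = 256.07 - 2.58q → q_m = 37.4552.
Total external benefit = ∫₀^{q_m} (10.47 + 0.13q) dq = 10.47×37.4552 + ½×0.13×37.4552² = 483.3439.

$483.34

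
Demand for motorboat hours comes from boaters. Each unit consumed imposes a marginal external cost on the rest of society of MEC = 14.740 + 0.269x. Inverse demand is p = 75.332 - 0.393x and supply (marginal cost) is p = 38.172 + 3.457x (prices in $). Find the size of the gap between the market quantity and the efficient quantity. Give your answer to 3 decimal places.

Market equilibrium (private): 38.172 + 3.457x = 75.332 - 0.393x → x_m = 9.6519.
Social marginal benefit = demand − MEC = 60.592 - 0.662x.
Set SMB = MC: 60.592 - 0.662x = 38.172 + 3.457x → x* = 5.4431.
Gap = |9.6519 − 5.4431| = 4.2088.

4.209 units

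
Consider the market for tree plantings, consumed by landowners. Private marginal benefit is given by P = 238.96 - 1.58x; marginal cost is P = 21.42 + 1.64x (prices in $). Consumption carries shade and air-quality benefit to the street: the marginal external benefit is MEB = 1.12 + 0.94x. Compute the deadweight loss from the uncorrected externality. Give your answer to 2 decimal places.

Market equilibrium (private): 21.42 + 1.64x = 238.96 - 1.58x → x_m = 67.5590.
Social marginal benefit = demand + MEB = 240.08 - 0.64x.
Set SMB = MC: 240.08 - 0.64x = 21.42 + 1.64x → x* = 95.9035.
Height of the DWL triangle at x_m is SMB(x_m) − MC(x_m) = MEB(x_m) = 64.6255.
DWL = ½ × 28.3445 × 64.6255 = 915.8887.

DWL = $915.89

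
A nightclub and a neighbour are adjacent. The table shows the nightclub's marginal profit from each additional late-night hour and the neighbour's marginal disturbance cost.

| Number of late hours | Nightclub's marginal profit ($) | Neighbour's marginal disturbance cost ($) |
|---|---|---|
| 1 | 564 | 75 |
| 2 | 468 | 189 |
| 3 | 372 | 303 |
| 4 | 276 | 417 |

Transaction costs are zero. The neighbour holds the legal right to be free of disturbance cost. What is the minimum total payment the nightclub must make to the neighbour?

Efficient level: marginal profit ≥ marginal disturbance cost through level 3, so k* = 3.
With the neighbour holding the right, the nightclub must at least compensate total damage at k*: 75 + 189 + 303 = 567.

$567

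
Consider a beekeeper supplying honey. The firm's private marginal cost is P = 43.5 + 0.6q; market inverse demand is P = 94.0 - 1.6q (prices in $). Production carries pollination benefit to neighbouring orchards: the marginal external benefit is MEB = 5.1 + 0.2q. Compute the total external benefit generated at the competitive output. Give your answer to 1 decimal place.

$169.8

Market equilibrium (private): 43.5 + 0.6q = 94.0 - 1.6q → q_m = 22.9545.
Total external benefit = ∫₀^{q_m} (5.1 + 0.2q) dq = 5.1×22.9545 + ½×0.2×22.9545² = 169.7589.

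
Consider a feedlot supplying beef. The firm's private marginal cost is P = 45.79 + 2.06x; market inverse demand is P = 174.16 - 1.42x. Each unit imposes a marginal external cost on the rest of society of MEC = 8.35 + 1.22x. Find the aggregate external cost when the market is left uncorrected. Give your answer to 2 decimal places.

1138.05

Market equilibrium (private): 45.79 + 2.06x = 174.16 - 1.42x → x_m = 36.8879.
Total external cost = ∫₀^{x_m} (8.35 + 1.22x) dx = 8.35×36.8879 + ½×1.22×36.8879² = 1138.0514.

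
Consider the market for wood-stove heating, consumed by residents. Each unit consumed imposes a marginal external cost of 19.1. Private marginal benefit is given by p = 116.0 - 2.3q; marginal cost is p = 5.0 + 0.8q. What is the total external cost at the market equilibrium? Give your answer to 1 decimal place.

683.9

Market equilibrium (private): 5.0 + 0.8q = 116.0 - 2.3q → q_m = 35.8065.
Total external cost = MEC × q_m = 19.1 × 35.8065 = 683.9042.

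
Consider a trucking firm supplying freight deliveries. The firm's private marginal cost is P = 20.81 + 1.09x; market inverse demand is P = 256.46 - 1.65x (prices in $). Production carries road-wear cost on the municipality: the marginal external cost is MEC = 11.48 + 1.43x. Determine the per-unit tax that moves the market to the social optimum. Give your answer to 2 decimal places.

Social marginal cost = private MC + MEC = 32.29 + 2.52x.
Set SMC = demand: 32.29 + 2.52x = 256.46 - 1.65x → x* = 53.7578.
The Pigouvian tax equals MEC at x*: 11.48 + 1.43×53.7578 = 88.3537.

tax = $88.35 per unit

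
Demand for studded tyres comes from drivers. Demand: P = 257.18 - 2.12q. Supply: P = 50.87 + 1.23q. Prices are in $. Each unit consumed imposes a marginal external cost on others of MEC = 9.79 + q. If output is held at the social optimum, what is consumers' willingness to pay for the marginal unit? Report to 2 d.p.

P = $161.40

Social marginal benefit = demand − MEC = 247.39 - 3.12q.
Set SMB = MC: 247.39 - 3.12q = 50.87 + 1.23q → q* = 45.1770.
Consumer price on the demand curve at q*: 257.18 − 2.12×45.1770 = 161.4048.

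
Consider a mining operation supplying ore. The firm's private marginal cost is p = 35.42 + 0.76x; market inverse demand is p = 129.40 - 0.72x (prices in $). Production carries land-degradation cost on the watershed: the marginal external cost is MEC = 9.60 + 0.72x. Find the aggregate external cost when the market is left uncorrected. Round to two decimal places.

Market equilibrium (private): 35.42 + 0.76x = 129.40 - 0.72x → x_m = 63.5000.
Total external cost = ∫₀^{x_m} (9.60 + 0.72x) dx = 9.60×63.5000 + ½×0.72×63.5000² = 2061.2100.

$2061.21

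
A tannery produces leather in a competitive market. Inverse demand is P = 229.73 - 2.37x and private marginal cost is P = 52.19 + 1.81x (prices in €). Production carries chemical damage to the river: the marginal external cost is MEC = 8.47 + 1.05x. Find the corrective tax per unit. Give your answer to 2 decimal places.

tax = €42.41 per unit

Social marginal cost = private MC + MEC = 60.66 + 2.86x.
Set SMC = demand: 60.66 + 2.86x = 229.73 - 2.37x → x* = 32.3270.
The Pigouvian tax equals MEC at x*: 8.47 + 1.05×32.3270 = 42.4134.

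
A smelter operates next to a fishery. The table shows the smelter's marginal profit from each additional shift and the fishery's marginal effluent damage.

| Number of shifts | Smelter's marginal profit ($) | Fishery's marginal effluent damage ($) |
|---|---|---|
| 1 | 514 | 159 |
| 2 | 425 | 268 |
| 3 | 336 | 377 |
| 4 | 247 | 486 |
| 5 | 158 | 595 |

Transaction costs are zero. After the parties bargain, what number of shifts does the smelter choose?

Bargaining reaches the level where marginal profit last exceeds marginal effluent damage.
That holds through level 2 (425 ≥ 268) but not at 3 (336 < 377).

2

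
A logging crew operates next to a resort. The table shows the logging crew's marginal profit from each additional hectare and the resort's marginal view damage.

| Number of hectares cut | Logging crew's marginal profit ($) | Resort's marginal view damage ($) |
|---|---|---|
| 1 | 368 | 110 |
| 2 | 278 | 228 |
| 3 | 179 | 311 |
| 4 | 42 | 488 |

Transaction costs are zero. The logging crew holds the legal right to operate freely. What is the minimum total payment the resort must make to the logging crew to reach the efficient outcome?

$221

Left alone the logging crew would choose level 4 (marginal profit stays positive).
Efficient level: k* = 2 (marginal profit ≥ marginal view damage through 2).
The resort must at least cover the logging crew's forgone profit from cutting 4→2: 179 + 42 = 221.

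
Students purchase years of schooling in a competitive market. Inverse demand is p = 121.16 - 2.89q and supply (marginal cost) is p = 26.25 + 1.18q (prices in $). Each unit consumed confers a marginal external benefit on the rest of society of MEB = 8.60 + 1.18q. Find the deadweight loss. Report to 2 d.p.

Market equilibrium (private): 26.25 + 1.18q = 121.16 - 2.89q → q_m = 23.3194.
Social marginal benefit = demand + MEB = 129.76 - 1.71q.
Set SMB = MC: 129.76 - 1.71q = 26.25 + 1.18q → q* = 35.8166.
The loss is the area between SMB and MC from q* to q_m; with linear curves that's a triangle of height MEB(q_m).
DWL = ½ × 12.4972 × 36.1169 = 225.6801.

DWL = $225.68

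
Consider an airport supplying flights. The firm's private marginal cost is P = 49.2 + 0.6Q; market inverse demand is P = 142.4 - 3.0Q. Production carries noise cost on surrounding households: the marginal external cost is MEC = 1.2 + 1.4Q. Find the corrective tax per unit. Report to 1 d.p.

Social marginal cost = private MC + MEC = 50.4 + 2.0Q.
Set SMC = demand: 50.4 + 2.0Q = 142.4 - 3.0Q → Q* = 18.4000.
The Pigouvian tax equals MEC at Q*: 1.2 + 1.4×18.4000 = 26.9600.

tax = 27.0 per unit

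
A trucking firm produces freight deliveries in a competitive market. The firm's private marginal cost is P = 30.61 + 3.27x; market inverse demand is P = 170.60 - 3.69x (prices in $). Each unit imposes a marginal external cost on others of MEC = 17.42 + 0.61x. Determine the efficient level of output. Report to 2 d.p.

Social marginal cost = private MC + MEC = 48.03 + 3.88x.
Set SMC = demand: 48.03 + 3.88x = 170.60 - 3.69x → x* = 16.1915.

x* = 16.19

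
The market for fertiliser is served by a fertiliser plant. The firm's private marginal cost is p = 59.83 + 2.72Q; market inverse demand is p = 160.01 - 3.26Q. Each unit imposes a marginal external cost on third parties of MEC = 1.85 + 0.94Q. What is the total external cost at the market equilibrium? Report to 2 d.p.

Market equilibrium (private): 59.83 + 2.72Q = 160.01 - 3.26Q → Q_m = 16.7525.
Total external cost = ∫₀^{Q_m} (1.85 + 0.94Q) dQ = 1.85×16.7525 + ½×0.94×16.7525² = 162.8959.

162.90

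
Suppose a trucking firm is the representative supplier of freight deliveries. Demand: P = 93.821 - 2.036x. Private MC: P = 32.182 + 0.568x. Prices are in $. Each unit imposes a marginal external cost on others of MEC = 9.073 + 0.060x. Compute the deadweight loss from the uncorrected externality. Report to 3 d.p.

Market equilibrium (private): 32.182 + 0.568x = 93.821 - 2.036x → x_m = 23.6709.
Social marginal cost = private MC + MEC = 41.255 + 0.628x.
Set SMC = demand: 41.255 + 0.628x = 93.821 - 2.036x → x* = 19.7320.
Height of the DWL triangle at x_m is SMC(x_m) − demand(x_m) = MEC(x_m) = 10.4933.
DWL = ½ × 3.9389 × 10.4933 = 20.6660.

DWL = $20.666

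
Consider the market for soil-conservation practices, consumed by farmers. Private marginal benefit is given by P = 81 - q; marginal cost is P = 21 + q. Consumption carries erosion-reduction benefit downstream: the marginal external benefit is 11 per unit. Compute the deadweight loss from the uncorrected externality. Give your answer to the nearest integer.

Market equilibrium (private): 21 + q = 81 - q → q_m = 30.0000.
Social marginal benefit = demand + MEB = 92 - q.
Set SMB = MC: 92 - q = 21 + q → q* = 35.5000.
The welfare-loss triangle has base |q_m − q*| and height MEB(q_m) (the vertical gap between SMB and MC is zero at q* and MEB at q_m).
DWL = ½ × 5.5000 × 11.0000 = 30.2500.

DWL = 30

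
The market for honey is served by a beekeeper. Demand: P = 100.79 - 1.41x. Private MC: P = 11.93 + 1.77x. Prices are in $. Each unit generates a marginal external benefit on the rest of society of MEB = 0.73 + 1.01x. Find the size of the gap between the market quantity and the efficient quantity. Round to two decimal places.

13.34 units

Market equilibrium (private): 11.93 + 1.77x = 100.79 - 1.41x → x_m = 27.9434.
Social marginal cost = private MC − MEB = 11.20 + 0.76x.
Set SMC = demand: 11.20 + 0.76x = 100.79 - 1.41x → x* = 41.2857.
Gap = |27.9434 − 41.2857| = 13.3423.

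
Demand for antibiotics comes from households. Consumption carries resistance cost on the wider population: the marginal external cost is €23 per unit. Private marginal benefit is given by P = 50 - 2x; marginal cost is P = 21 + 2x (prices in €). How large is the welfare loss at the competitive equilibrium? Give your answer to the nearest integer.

Market equilibrium (private): 21 + 2x = 50 - 2x → x_m = 7.2500.
Social marginal benefit = demand − MEC = 27 - 2x.
Set SMB = MC: 27 - 2x = 21 + 2x → x* = 1.5000.
Between x* and x_m the wedge MC − SMB runs linearly from 0 to MEC(x_m), so the loss is a triangle.
DWL = ½ × 5.7500 × 23.0000 = 66.1250.

DWL = €66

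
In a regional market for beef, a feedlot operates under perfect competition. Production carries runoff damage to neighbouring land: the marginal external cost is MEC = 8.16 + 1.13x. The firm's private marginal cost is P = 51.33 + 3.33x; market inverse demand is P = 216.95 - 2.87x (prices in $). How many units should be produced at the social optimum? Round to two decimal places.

Social marginal cost = private MC + MEC = 59.49 + 4.46x.
Set SMC = demand: 59.49 + 4.46x = 216.95 - 2.87x → x* = 21.4816.

x* = 21.48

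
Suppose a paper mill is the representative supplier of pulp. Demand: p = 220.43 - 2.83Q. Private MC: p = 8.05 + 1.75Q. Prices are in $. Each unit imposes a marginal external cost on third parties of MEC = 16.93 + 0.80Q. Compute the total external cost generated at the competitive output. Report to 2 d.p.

$1645.18

Market equilibrium (private): 8.05 + 1.75Q = 220.43 - 2.83Q → Q_m = 46.3712.
Total external cost = ∫₀^{Q_m} (16.93 + 0.80Q) dQ = 16.93×46.3712 + ½×0.80×46.3712² = 1645.1797.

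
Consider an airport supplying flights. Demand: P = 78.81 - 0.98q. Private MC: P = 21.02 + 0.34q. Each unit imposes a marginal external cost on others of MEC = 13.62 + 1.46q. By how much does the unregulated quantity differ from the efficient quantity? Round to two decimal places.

27.89 units

Market equilibrium (private): 21.02 + 0.34q = 78.81 - 0.98q → q_m = 43.7803.
Social marginal cost = private MC + MEC = 34.64 + 1.80q.
Set SMC = demand: 34.64 + 1.80q = 78.81 - 0.98q → q* = 15.8885.
Gap = |43.7803 − 15.8885| = 27.8918.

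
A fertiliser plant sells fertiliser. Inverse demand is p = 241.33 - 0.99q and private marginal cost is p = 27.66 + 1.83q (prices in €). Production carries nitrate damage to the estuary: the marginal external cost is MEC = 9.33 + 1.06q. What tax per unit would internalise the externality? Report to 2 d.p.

Social marginal cost = private MC + MEC = 36.99 + 2.89q.
Set SMC = demand: 36.99 + 2.89q = 241.33 - 0.99q → q* = 52.6649.
The Pigouvian tax equals MEC at q*: 9.33 + 1.06×52.6649 = 65.1548.

tax = €65.15 per unit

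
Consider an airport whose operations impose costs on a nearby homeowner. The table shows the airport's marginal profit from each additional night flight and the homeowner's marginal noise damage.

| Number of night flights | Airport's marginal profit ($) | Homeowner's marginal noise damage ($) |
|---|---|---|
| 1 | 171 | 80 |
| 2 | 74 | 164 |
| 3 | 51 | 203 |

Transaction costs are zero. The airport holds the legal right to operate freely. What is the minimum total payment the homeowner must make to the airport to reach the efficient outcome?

$125

Left alone the airport would choose level 3 (marginal profit stays positive).
Efficient level: k* = 1 (marginal profit ≥ marginal noise damage through 1).
The homeowner must at least cover the airport's forgone profit from cutting 3→1: 74 + 51 = 125.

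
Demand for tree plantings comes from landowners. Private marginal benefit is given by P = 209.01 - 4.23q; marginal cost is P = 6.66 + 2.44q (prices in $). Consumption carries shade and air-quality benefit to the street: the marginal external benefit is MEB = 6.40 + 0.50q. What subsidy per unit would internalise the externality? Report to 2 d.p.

subsidy = $23.32 per unit

Social marginal benefit = demand + MEB = 215.41 - 3.73q.
Set SMB = MC: 215.41 - 3.73q = 6.66 + 2.44q → q* = 33.8331.
The Pigouvian subsidy equals MEB at q*: 6.40 + 0.50×33.8331 = 23.3166.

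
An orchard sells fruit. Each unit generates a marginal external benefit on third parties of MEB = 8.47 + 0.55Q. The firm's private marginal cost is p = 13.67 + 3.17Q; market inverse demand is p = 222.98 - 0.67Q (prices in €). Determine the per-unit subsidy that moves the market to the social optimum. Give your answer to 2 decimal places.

Social marginal cost = private MC − MEB = 5.20 + 2.62Q.
Set SMC = demand: 5.20 + 2.62Q = 222.98 - 0.67Q → Q* = 66.1945.
The Pigouvian subsidy equals MEB at Q*: 8.47 + 0.55×66.1945 = 44.8770.

subsidy = €44.88 per unit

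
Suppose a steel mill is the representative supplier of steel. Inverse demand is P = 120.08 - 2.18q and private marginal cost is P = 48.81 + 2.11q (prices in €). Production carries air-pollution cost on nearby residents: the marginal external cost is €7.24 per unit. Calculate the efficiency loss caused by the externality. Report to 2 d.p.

DWL = €6.11

Market equilibrium (private): 48.81 + 2.11q = 120.08 - 2.18q → q_m = 16.6131.
Social marginal cost = private MC + MEC = 56.05 + 2.11q.
Set SMC = demand: 56.05 + 2.11q = 120.08 - 2.18q → q* = 14.9254.
Between q* and q_m the wedge SMC − demand runs linearly from 0 to MEC(q_m), so the loss is a triangle.
DWL = ½ × 1.6877 × 7.2400 = 6.1095.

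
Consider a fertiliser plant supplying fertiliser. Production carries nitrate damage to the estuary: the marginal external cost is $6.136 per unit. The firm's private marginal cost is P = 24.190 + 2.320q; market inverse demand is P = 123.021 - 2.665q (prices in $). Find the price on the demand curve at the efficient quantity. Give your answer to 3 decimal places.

P = $73.466

Social marginal cost = private MC + MEC = 30.326 + 2.320q.
Set SMC = demand: 30.326 + 2.320q = 123.021 - 2.665q → q* = 18.5948.
Consumer price on the demand curve at q*: 123.021 − 2.665×18.5948 = 73.4659.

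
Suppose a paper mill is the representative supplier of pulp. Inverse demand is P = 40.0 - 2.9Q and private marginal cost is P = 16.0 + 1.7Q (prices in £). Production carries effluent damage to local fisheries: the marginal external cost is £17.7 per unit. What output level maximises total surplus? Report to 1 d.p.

Q* = 1.4

Social marginal cost = private MC + MEC = 33.7 + 1.7Q.
Set SMC = demand: 33.7 + 1.7Q = 40.0 - 2.9Q → Q* = 1.3696.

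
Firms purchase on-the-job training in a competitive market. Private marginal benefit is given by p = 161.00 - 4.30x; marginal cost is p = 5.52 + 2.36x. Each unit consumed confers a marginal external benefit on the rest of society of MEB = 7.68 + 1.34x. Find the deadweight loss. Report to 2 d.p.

DWL = 142.68

Market equilibrium (private): 5.52 + 2.36x = 161.00 - 4.30x → x_m = 23.3453.
Social marginal benefit = demand + MEB = 168.68 - 2.96x.
Set SMB = MC: 168.68 - 2.96x = 5.52 + 2.36x → x* = 30.6692.
Between x* and x_m the wedge SMB − MC runs linearly from 0 to MEB(x_m), so the loss is a triangle.
DWL = ½ × 7.3239 × 38.9628 = 142.6798.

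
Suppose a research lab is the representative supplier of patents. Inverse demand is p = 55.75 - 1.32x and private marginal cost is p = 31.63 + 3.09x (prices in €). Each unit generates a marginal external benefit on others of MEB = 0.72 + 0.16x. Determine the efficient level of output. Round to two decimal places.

x* = 5.84

Social marginal cost = private MC − MEB = 30.91 + 2.93x.
Set SMC = demand: 30.91 + 2.93x = 55.75 - 1.32x → x* = 5.8447.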